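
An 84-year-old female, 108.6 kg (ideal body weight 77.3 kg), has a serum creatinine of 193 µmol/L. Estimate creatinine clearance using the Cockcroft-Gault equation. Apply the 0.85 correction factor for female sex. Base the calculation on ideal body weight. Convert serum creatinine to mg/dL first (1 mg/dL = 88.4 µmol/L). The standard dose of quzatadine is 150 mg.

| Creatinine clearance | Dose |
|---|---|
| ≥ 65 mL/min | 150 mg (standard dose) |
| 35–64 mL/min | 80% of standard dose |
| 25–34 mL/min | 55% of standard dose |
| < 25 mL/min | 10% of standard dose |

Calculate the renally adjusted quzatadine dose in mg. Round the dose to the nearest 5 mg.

SCr = 193 / 88.4 = 2.183 mg/dL
CrCl = (140 − 84) × 77.3 / (72 × 2.183) × 0.85 = 4328.8 / 157.18 × 0.85 ≈ 23.4 mL/min
CrCl ≈ 23 mL/min → bracket < 25 mL/min.
10% of 150 mg = 15 mg

15 mg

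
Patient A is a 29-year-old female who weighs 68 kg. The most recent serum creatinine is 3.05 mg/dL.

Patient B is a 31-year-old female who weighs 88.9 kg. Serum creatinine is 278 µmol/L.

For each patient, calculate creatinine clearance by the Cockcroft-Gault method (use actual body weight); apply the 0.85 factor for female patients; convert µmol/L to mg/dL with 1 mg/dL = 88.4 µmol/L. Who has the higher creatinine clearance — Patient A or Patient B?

Patient B

Patient A: CrCl = (140 − 29) × 68 / (72 × 3.05) × 0.85 = 7548.0 / 219.60 × 0.85 ≈ 29.2 mL/min
Patient B: SCr = 278 / 88.4 = 3.145 mg/dL
Patient B: CrCl = (140 − 31) × 88.9 / (72 × 3.145) × 0.85 = 9690.1 / 226.44 × 0.85 ≈ 36.4 mL/min
29.2 vs 36.4 mL/min → Patient B is higher.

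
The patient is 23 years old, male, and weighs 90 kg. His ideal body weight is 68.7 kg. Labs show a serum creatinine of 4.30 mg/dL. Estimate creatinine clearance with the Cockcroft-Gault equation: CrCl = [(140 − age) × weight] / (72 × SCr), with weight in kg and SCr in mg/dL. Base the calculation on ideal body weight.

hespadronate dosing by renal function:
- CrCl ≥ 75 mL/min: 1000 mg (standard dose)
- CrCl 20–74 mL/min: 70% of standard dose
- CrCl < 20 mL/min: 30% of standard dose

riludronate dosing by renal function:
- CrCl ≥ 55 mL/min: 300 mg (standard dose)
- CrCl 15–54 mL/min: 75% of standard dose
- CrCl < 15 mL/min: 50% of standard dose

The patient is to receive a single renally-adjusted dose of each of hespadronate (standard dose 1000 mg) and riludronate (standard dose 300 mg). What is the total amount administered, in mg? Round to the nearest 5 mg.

925 mg

CrCl = (140 − 23) × 68.7 / (72 × 4.3) = 8037.9 / 309.60 ≈ 26.0 mL/min
CrCl ≈ 26 mL/min.
hespadronate: 20–74 mL/min → 70% of 1000 mg = 700 mg.
riludronate: 15–54 mL/min → 75% of 300 mg = 225 mg.
Total = 700 + 225 = 925 mg.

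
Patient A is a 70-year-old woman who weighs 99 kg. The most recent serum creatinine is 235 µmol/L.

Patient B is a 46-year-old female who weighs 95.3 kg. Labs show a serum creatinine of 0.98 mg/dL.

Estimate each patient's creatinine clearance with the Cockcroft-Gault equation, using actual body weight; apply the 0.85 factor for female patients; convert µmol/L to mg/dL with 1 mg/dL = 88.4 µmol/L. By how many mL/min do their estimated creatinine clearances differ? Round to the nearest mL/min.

77 mL/min

Patient A: SCr = 235 / 88.4 = 2.658 mg/dL
Patient A: CrCl = (140 − 70) × 99 / (72 × 2.658) × 0.85 = 6930.0 / 191.38 × 0.85 ≈ 30.8 mL/min
Patient B: CrCl = (140 − 46) × 95.3 / (72 × 0.98) × 0.85 = 8958.2 / 70.56 × 0.85 ≈ 107.9 mL/min
|30.8 − 107.9| = 77.1 mL/min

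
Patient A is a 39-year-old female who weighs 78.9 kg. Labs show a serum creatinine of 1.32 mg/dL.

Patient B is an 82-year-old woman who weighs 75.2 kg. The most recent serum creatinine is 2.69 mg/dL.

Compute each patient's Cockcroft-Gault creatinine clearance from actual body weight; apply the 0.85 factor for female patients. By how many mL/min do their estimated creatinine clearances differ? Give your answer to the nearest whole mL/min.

Patient A: CrCl = (140 − 39) × 78.9 / (72 × 1.32) × 0.85 = 7968.9 / 95.04 × 0.85 ≈ 71.3 mL/min
Patient B: CrCl = (140 − 82) × 75.2 / (72 × 2.69) × 0.85 = 4361.6 / 193.68 × 0.85 ≈ 19.1 mL/min
|71.3 − 19.1| = 52.2 mL/min

52 mL/min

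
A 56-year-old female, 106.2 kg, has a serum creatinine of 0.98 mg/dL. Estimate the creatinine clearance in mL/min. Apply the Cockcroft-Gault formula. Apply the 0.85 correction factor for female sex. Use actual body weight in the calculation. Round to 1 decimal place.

107.5 mL/min

CrCl = (140 − 56) × 106.2 / (72 × 0.98) × 0.85 = 8920.8 / 70.56 × 0.85 ≈ 107.5 mL/min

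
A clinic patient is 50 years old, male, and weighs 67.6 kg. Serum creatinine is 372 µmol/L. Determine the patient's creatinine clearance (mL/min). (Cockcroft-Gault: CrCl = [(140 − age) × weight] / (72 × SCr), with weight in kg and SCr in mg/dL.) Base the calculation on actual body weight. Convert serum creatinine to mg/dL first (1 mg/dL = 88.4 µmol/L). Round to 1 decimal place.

20.1 mL/min

SCr = 372 / 88.4 = 4.208 mg/dL
CrCl = (140 − 50) × 67.6 / (72 × 4.208) = 6084.0 / 302.98 ≈ 20.1 mL/min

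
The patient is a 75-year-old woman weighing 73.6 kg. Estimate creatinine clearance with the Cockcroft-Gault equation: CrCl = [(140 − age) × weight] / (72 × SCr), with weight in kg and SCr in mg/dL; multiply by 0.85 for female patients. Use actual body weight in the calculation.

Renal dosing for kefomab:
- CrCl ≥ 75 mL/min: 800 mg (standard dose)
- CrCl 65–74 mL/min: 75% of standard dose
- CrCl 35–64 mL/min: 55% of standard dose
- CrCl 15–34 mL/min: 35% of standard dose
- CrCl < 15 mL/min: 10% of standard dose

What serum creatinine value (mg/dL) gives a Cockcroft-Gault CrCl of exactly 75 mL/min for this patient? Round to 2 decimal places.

0.75 mg/dL

Standard dose requires CrCl ≥ 75 mL/min.
Set (140 − 75) × 73.6 × 0.85 / (72 × SCr) = 75
SCr = (140 − 75) × 73.6 × 0.85 / (72 × 75) = 0.753 mg/dL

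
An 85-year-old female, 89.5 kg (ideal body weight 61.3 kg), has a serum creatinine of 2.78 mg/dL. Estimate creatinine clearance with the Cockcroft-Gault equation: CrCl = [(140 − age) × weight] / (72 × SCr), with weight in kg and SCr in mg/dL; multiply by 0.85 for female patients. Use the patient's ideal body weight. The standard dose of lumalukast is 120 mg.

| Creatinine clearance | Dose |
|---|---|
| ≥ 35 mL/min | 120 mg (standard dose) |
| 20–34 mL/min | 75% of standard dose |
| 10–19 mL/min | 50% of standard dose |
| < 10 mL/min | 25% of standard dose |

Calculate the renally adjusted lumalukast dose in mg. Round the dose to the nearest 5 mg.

CrCl = (140 − 85) × 61.3 / (72 × 2.78) × 0.85 = 3371.5 / 200.16 × 0.85 ≈ 14.3 mL/min
CrCl ≈ 14 mL/min → bracket 10–19 mL/min.
50% of 120 mg = 60 mg

60 mg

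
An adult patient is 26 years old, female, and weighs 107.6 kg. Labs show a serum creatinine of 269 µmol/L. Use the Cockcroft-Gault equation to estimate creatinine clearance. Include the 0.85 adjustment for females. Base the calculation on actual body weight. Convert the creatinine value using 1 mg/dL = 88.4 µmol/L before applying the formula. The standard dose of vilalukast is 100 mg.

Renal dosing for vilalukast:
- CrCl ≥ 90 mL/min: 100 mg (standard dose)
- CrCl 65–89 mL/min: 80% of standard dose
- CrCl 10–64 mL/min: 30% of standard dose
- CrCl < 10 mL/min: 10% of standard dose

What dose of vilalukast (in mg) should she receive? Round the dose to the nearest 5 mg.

SCr = 269 / 88.4 = 3.043 mg/dL
CrCl = (140 − 26) × 107.6 / (72 × 3.043) × 0.85 = 12266.4 / 219.10 × 0.85 ≈ 47.6 mL/min
CrCl ≈ 48 mL/min → bracket 10–64 mL/min.
30% of 100 mg = 30 mg

30 mg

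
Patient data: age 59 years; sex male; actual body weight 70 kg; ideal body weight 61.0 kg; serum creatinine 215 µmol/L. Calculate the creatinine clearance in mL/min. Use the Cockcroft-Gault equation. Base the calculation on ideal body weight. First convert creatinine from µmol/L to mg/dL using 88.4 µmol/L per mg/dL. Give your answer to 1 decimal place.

28.2 mL/min

SCr = 215 / 88.4 = 2.432 mg/dL
CrCl = (140 − 59) × 61 / (72 × 2.432) = 4941.0 / 175.10 ≈ 28.2 mL/min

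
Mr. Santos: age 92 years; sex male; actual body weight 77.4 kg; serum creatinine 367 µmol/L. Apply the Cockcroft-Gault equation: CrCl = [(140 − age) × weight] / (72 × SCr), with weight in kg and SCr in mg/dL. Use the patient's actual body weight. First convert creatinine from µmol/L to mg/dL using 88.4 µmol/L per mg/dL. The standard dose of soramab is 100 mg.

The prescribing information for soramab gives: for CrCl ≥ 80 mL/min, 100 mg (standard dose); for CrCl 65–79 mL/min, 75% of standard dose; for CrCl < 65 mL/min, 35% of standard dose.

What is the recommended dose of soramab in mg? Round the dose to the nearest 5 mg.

35 mg

SCr = 367 / 88.4 = 4.152 mg/dL
CrCl = (140 − 92) × 77.4 / (72 × 4.152) = 3715.2 / 298.94 ≈ 12.4 mL/min
CrCl ≈ 12 mL/min → bracket < 65 mL/min.
35% of 100 mg = 35 mg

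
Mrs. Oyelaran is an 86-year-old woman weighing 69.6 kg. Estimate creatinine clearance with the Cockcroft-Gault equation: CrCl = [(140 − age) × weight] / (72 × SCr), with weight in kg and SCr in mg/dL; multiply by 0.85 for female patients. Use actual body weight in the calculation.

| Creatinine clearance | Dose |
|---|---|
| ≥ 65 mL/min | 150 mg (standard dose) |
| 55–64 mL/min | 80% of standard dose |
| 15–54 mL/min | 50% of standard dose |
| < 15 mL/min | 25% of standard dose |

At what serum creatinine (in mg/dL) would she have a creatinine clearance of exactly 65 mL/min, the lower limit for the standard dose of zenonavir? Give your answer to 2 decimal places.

0.68 mg/dL

Standard dose requires CrCl ≥ 65 mL/min.
Set (140 − 86) × 69.6 × 0.85 / (72 × SCr) = 65
SCr = (140 − 86) × 69.6 × 0.85 / (72 × 65) = 0.683 mg/dL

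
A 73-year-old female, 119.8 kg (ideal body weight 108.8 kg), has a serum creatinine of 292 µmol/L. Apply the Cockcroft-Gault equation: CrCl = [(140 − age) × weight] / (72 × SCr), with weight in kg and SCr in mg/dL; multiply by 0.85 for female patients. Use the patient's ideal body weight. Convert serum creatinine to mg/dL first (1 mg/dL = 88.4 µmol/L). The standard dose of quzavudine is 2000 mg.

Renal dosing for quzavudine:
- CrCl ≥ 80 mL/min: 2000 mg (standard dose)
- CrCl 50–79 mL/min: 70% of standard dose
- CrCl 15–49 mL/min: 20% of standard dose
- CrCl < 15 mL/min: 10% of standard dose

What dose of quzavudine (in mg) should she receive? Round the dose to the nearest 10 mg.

SCr = 292 / 88.4 = 3.303 mg/dL
CrCl = (140 − 73) × 108.8 / (72 × 3.303) × 0.85 = 7289.6 / 237.82 × 0.85 ≈ 26.1 mL/min
CrCl ≈ 26 mL/min → bracket 15–49 mL/min.
20% of 2000 mg = 400 mg

400 mg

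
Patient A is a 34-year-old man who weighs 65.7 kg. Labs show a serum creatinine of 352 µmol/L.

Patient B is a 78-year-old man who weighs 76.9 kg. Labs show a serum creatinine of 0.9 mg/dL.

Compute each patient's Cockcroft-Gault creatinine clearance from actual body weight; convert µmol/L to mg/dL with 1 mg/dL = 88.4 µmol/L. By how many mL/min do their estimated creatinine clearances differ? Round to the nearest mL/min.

Patient A: SCr = 352 / 88.4 = 3.982 mg/dL
Patient A: CrCl = (140 − 34) × 65.7 / (72 × 3.982) = 6964.2 / 286.70 ≈ 24.3 mL/min
Patient B: CrCl = (140 − 78) × 76.9 / (72 × 0.9) = 4767.8 / 64.80 ≈ 73.6 mL/min
|24.3 − 73.6| = 49.3 mL/min

49 mL/min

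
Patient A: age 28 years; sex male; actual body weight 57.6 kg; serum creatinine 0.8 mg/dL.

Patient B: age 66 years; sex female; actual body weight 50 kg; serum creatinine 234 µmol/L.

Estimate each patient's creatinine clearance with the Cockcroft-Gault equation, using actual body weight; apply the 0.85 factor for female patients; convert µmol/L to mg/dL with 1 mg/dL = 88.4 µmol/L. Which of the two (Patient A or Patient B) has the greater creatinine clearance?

Patient A: CrCl = (140 − 28) × 57.6 / (72 × 0.8) = 6451.2 / 57.60 ≈ 112.0 mL/min
Patient B: SCr = 234 / 88.4 = 2.647 mg/dL
Patient B: CrCl = (140 − 66) × 50 / (72 × 2.647) × 0.85 = 3700.0 / 190.58 × 0.85 ≈ 16.5 mL/min
112.0 vs 16.5 mL/min → Patient A is higher.

Patient A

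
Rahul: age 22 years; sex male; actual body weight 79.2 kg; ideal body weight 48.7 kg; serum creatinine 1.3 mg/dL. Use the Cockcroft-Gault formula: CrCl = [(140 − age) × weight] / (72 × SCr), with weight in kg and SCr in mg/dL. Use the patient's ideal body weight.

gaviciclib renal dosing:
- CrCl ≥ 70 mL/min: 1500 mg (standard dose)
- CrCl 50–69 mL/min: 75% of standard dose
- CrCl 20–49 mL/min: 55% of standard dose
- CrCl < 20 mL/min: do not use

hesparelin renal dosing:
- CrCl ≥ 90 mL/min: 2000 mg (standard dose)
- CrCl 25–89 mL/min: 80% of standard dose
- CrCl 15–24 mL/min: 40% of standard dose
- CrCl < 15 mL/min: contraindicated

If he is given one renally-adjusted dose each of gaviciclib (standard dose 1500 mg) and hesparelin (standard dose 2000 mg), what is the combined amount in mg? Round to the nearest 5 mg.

CrCl = (140 − 22) × 48.7 / (72 × 1.3) = 5746.6 / 93.60 ≈ 61.4 mL/min
CrCl ≈ 61 mL/min.
gaviciclib: 50–69 mL/min → 75% of 1500 mg = 1125 mg.
hesparelin: 25–89 mL/min → 80% of 2000 mg = 1600 mg.
Total = 1125 + 1600 = 2725 mg.

2725 mg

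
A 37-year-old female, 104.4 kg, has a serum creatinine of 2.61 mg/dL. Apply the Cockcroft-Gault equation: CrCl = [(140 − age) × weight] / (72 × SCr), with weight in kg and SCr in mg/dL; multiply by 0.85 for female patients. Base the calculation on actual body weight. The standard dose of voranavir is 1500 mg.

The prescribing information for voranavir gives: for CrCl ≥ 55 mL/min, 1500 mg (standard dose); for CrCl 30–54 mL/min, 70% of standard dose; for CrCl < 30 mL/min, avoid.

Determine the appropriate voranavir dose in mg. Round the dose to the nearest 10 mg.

1050 mg

CrCl = (140 − 37) × 104.4 / (72 × 2.61) × 0.85 = 10753.2 / 187.92 × 0.85 ≈ 48.6 mL/min
CrCl ≈ 49 mL/min → bracket 30–54 mL/min.
70% of 1500 mg = 1050 mg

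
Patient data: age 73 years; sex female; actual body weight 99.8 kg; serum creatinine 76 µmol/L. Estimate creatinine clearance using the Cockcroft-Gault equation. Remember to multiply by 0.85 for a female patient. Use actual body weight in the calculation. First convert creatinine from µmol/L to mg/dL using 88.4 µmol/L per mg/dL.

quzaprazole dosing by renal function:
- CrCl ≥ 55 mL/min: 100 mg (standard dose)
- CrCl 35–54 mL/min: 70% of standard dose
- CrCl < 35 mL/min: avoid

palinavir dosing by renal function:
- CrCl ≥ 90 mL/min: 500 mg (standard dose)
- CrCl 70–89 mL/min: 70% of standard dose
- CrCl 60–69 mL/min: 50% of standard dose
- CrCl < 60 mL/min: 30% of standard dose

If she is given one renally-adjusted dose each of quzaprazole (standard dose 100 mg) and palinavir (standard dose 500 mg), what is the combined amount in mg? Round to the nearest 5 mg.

600 mg

SCr = 76 / 88.4 = 0.86 mg/dL
CrCl = (140 − 73) × 99.8 / (72 × 0.86) × 0.85 = 6686.6 / 61.92 × 0.85 ≈ 91.8 mL/min
CrCl ≈ 92 mL/min.
quzaprazole: ≥ 55 mL/min → 100% of 100 mg = 100 mg.
palinavir: ≥ 90 mL/min → 100% of 500 mg = 500 mg.
Total = 100 + 500 = 600 mg.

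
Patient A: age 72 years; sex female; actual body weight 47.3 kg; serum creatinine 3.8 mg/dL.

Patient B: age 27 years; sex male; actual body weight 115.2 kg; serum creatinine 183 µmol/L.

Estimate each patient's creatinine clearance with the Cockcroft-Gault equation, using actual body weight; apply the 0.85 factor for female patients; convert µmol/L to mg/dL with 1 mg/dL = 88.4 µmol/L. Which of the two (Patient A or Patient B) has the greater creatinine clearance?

Patient A: CrCl = (140 − 72) × 47.3 / (72 × 3.8) × 0.85 = 3216.4 / 273.60 × 0.85 ≈ 10.0 mL/min
Patient B: SCr = 183 / 88.4 = 2.07 mg/dL
Patient B: CrCl = (140 − 27) × 115.2 / (72 × 2.07) = 13017.6 / 149.04 ≈ 87.3 mL/min
10.0 vs 87.3 mL/min → Patient B is higher.

Patient B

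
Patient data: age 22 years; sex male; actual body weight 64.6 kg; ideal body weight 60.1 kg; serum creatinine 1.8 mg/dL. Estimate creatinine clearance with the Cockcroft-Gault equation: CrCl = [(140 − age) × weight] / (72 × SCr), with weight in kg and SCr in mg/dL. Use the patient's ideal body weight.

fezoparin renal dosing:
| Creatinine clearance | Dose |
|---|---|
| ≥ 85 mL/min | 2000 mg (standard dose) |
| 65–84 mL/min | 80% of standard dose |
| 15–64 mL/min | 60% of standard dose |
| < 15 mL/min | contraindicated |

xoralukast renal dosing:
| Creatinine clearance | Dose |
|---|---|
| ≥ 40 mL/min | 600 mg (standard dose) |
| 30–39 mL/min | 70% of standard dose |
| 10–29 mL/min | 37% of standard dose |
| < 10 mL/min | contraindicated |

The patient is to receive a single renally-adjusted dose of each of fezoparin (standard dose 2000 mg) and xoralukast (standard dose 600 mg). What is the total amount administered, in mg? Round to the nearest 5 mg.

1800 mg

CrCl = (140 − 22) × 60.1 / (72 × 1.8) = 7091.8 / 129.60 ≈ 54.7 mL/min
CrCl ≈ 55 mL/min.
fezoparin: 15–64 mL/min → 60% of 2000 mg = 1200 mg.
xoralukast: ≥ 40 mL/min → 100% of 600 mg = 600 mg.
Total = 1200 + 600 = 1800 mg.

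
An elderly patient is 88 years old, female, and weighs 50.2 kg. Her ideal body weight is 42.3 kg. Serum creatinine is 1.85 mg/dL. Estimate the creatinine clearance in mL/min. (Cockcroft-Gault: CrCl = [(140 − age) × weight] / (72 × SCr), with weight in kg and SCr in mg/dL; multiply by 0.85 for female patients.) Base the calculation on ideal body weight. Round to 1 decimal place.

CrCl = (140 − 88) × 42.3 / (72 × 1.85) × 0.85 = 2199.6 / 133.20 × 0.85 ≈ 14.0 mL/min

14.0 mL/min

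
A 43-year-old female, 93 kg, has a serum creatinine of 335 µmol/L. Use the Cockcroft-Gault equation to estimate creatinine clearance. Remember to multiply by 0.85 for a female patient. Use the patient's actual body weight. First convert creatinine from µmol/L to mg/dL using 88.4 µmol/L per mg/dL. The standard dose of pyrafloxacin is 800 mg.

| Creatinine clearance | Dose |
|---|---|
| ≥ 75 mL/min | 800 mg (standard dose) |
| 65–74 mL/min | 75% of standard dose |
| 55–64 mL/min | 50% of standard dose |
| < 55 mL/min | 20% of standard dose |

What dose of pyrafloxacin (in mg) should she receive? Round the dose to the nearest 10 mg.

160 mg

SCr = 335 / 88.4 = 3.79 mg/dL
CrCl = (140 − 43) × 93 / (72 × 3.79) × 0.85 = 9021.0 / 272.88 × 0.85 ≈ 28.1 mL/min
CrCl ≈ 28 mL/min → bracket < 55 mL/min.
20% of 800 mg = 160 mg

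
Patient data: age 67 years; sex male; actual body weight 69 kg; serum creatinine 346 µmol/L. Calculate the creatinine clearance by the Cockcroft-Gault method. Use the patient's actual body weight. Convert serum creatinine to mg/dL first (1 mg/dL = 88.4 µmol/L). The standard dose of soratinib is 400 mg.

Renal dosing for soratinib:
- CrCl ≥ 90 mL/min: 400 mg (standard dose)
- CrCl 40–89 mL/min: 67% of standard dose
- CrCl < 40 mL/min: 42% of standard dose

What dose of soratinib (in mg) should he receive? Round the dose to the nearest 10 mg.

170 mg

SCr = 346 / 88.4 = 3.914 mg/dL
CrCl = (140 − 67) × 69 / (72 × 3.914) = 5037.0 / 281.81 ≈ 17.9 mL/min
CrCl ≈ 18 mL/min → bracket < 40 mL/min.
42% of 400 mg = 168 mg → 170 mg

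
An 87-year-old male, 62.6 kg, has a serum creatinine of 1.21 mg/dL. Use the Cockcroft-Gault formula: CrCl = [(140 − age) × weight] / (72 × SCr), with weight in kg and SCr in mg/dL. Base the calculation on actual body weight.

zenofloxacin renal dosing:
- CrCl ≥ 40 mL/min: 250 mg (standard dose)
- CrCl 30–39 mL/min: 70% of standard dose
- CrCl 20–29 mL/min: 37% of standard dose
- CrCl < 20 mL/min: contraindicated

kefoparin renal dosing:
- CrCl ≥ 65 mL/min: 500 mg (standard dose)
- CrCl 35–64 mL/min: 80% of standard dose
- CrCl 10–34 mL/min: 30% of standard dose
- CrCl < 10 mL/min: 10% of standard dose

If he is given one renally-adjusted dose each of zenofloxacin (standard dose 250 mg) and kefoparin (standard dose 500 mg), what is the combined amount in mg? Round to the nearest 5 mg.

575 mg

CrCl = (140 − 87) × 62.6 / (72 × 1.21) = 3317.8 / 87.12 ≈ 38.1 mL/min
CrCl ≈ 38 mL/min.
zenofloxacin: 30–39 mL/min → 70% of 250 mg = 175 mg.
kefoparin: 35–64 mL/min → 80% of 500 mg = 400 mg.
Total = 175 + 400 = 575 mg.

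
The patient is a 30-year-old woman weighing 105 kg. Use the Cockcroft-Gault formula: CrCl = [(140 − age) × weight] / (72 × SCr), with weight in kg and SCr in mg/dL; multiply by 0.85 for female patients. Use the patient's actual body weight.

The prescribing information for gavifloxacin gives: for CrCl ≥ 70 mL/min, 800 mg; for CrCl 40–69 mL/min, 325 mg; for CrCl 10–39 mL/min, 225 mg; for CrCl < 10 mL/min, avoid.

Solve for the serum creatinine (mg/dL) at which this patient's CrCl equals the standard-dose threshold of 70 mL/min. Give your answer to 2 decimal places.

Standard dose requires CrCl ≥ 70 mL/min.
Set (140 − 30) × 105 × 0.85 / (72 × SCr) = 70
SCr = (140 − 30) × 105 × 0.85 / (72 × 70) = 1.948 mg/dL

1.95 mg/dL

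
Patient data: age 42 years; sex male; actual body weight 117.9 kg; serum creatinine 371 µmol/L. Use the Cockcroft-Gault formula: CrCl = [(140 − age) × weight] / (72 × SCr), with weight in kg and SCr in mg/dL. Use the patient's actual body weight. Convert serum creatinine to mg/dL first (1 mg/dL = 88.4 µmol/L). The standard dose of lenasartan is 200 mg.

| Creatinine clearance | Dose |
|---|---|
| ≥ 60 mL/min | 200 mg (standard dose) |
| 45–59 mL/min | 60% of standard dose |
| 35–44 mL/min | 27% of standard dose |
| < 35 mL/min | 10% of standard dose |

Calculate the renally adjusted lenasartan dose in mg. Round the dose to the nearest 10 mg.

SCr = 371 / 88.4 = 4.197 mg/dL
CrCl = (140 − 42) × 117.9 / (72 × 4.197) = 11554.2 / 302.18 ≈ 38.2 mL/min
CrCl ≈ 38 mL/min → bracket 35–44 mL/min.
27% of 200 mg = 54 mg → 50 mg

50 mg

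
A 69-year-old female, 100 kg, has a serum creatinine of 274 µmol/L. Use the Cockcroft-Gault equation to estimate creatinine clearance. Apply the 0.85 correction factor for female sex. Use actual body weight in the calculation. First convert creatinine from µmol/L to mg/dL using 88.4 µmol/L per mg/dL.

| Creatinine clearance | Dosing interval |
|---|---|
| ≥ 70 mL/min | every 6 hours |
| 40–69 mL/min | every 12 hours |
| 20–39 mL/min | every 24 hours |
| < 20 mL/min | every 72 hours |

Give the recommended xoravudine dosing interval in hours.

SCr = 274 / 88.4 = 3.1 mg/dL
CrCl = (140 − 69) × 100 / (72 × 3.1) × 0.85 = 7100.0 / 223.20 × 0.85 ≈ 27.0 mL/min
CrCl ≈ 27 mL/min → bracket 20–39 mL/min → every 24 hours.

every 24 hours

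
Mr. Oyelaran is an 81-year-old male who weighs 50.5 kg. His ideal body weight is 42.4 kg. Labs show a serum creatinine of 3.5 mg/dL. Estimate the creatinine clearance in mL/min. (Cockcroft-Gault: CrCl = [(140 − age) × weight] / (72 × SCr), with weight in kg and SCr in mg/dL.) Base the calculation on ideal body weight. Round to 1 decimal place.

9.9 mL/min

CrCl = (140 − 81) × 42.4 / (72 × 3.5) = 2501.6 / 252.00 ≈ 9.9 mL/min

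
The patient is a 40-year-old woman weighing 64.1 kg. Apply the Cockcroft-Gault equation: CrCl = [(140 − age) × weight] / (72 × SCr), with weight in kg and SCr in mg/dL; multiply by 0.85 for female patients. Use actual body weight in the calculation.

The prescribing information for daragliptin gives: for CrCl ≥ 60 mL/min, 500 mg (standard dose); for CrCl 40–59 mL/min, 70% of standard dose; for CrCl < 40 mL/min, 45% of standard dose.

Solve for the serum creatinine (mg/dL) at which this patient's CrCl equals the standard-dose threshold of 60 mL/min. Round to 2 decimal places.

1.26 mg/dL

Standard dose requires CrCl ≥ 60 mL/min.
Set (140 − 40) × 64.1 × 0.85 / (72 × SCr) = 60
SCr = (140 − 40) × 64.1 × 0.85 / (72 × 60) = 1.261 mg/dL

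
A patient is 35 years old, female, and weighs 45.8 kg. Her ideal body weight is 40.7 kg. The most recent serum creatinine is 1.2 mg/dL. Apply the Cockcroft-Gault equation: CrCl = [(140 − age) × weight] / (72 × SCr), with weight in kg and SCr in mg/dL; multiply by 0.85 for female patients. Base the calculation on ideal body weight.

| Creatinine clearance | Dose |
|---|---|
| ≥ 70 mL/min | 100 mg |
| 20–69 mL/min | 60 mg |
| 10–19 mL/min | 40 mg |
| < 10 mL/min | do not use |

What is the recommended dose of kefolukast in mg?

60 mg

CrCl = (140 − 35) × 40.7 / (72 × 1.2) × 0.85 = 4273.5 / 86.40 × 0.85 ≈ 42.0 mL/min
CrCl ≈ 42 mL/min → bracket 20–69 mL/min.
Dose for this bracket: 60 mg.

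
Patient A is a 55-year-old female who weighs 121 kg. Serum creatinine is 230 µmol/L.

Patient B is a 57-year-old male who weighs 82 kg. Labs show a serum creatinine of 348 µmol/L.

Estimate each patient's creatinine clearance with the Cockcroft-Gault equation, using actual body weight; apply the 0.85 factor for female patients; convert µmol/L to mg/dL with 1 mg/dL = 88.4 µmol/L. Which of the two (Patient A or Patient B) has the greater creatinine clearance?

Patient A

Patient A: SCr = 230 / 88.4 = 2.602 mg/dL
Patient A: CrCl = (140 − 55) × 121 / (72 × 2.602) × 0.85 = 10285.0 / 187.34 × 0.85 ≈ 46.7 mL/min
Patient B: SCr = 348 / 88.4 = 3.937 mg/dL
Patient B: CrCl = (140 − 57) × 82 / (72 × 3.937) = 6806.0 / 283.46 ≈ 24.0 mL/min
46.7 vs 24.0 mL/min → Patient A is higher.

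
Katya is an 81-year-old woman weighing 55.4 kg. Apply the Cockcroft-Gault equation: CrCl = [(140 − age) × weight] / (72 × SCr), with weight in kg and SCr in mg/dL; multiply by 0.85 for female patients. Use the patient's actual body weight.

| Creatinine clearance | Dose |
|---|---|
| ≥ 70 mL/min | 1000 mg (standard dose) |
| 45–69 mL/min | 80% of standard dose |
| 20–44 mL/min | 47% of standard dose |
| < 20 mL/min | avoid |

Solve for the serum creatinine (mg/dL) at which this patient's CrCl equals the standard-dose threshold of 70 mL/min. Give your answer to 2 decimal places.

Standard dose requires CrCl ≥ 70 mL/min.
Set (140 − 81) × 55.4 × 0.85 / (72 × SCr) = 70
SCr = (140 − 81) × 55.4 × 0.85 / (72 × 70) = 0.551 mg/dL

0.55 mg/dL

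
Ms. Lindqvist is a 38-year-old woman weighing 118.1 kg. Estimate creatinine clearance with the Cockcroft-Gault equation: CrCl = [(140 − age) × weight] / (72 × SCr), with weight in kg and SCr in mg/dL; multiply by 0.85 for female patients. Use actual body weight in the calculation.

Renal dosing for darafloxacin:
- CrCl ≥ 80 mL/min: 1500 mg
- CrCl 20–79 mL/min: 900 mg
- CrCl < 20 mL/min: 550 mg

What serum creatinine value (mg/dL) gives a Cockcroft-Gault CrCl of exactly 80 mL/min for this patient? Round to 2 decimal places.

1.78 mg/dL

Standard dose requires CrCl ≥ 80 mL/min.
Set (140 − 38) × 118.1 × 0.85 / (72 × SCr) = 80
SCr = (140 − 38) × 118.1 × 0.85 / (72 × 80) = 1.778 mg/dL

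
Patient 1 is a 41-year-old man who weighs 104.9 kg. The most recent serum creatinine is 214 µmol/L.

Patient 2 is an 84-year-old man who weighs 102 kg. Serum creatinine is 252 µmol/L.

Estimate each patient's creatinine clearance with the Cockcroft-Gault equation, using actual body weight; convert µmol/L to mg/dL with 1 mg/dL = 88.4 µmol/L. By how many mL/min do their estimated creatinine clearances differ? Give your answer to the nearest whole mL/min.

32 mL/min

Patient 1: SCr = 214 / 88.4 = 2.421 mg/dL
Patient 1: CrCl = (140 − 41) × 104.9 / (72 × 2.421) = 10385.1 / 174.31 ≈ 59.6 mL/min
Patient 2: SCr = 252 / 88.4 = 2.851 mg/dL
Patient 2: CrCl = (140 − 84) × 102 / (72 × 2.851) = 5712.0 / 205.27 ≈ 27.8 mL/min
|59.6 − 27.8| = 31.8 mL/min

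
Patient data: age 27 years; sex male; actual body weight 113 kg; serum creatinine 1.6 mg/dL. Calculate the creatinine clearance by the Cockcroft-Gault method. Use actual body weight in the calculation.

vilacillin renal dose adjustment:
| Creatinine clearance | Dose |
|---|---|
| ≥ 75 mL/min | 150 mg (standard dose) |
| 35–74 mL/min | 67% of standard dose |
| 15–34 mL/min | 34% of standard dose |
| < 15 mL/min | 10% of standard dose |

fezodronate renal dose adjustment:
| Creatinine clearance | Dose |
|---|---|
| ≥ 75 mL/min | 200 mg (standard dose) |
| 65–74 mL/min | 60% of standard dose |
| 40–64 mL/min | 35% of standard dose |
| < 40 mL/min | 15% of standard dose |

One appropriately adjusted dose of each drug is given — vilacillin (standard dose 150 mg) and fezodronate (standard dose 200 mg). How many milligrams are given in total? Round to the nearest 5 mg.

CrCl = (140 − 27) × 113 / (72 × 1.6) = 12769.0 / 115.20 ≈ 110.8 mL/min
CrCl ≈ 111 mL/min.
vilacillin: ≥ 75 mL/min → 100% of 150 mg = 150 mg.
fezodronate: ≥ 75 mL/min → 100% of 200 mg = 200 mg.
Total = 150 + 200 = 350 mg.

350 mg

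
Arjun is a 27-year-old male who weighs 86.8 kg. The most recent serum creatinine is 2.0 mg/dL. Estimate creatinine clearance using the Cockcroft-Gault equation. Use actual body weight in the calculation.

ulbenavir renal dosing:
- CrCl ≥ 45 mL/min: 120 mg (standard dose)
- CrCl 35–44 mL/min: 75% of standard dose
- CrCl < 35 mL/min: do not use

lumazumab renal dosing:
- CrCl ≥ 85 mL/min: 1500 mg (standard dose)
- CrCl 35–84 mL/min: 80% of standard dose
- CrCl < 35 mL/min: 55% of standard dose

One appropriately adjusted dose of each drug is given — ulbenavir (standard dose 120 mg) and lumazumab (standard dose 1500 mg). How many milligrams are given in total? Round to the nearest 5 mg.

CrCl = (140 − 27) × 86.8 / (72 × 2) = 9808.4 / 144.00 ≈ 68.1 mL/min
CrCl ≈ 68 mL/min.
ulbenavir: ≥ 45 mL/min → 100% of 120 mg = 120 mg.
lumazumab: 35–84 mL/min → 80% of 1500 mg = 1200 mg.
Total = 120 + 1200 = 1320 mg.

1320 mg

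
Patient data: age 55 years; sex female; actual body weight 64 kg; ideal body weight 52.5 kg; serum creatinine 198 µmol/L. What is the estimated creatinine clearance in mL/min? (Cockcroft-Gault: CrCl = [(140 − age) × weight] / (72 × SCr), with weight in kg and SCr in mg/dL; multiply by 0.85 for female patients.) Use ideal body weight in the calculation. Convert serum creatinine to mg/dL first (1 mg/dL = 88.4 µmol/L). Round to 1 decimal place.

SCr = 198 / 88.4 = 2.24 mg/dL
CrCl = (140 − 55) × 52.5 / (72 × 2.24) × 0.85 = 4462.5 / 161.28 × 0.85 ≈ 23.5 mL/min

23.5 mL/min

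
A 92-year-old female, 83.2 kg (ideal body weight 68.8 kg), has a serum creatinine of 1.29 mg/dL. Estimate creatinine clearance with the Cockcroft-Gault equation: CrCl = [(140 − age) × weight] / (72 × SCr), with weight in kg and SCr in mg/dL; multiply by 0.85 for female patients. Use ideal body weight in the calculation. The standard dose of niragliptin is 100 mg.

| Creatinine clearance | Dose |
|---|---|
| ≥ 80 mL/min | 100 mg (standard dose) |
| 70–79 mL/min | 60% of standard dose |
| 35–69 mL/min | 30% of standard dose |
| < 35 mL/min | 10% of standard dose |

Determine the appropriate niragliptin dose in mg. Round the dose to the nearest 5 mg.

10 mg

CrCl = (140 − 92) × 68.8 / (72 × 1.29) × 0.85 = 3302.4 / 92.88 × 0.85 ≈ 30.2 mL/min
CrCl ≈ 30 mL/min → bracket < 35 mL/min.
10% of 100 mg = 10 mg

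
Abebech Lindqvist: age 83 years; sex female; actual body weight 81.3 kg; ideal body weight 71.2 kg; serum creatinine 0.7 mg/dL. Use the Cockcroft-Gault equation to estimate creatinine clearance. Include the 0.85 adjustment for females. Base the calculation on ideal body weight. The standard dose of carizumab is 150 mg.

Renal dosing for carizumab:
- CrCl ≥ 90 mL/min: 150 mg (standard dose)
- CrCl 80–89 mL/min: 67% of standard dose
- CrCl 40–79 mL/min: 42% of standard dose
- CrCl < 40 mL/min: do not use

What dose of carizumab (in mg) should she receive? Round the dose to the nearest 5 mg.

CrCl = (140 − 83) × 71.2 / (72 × 0.7) × 0.85 = 4058.4 / 50.40 × 0.85 ≈ 68.4 mL/min
CrCl ≈ 68 mL/min → bracket 40–79 mL/min.
42% of 150 mg = 63 mg → 65 mg

65 mg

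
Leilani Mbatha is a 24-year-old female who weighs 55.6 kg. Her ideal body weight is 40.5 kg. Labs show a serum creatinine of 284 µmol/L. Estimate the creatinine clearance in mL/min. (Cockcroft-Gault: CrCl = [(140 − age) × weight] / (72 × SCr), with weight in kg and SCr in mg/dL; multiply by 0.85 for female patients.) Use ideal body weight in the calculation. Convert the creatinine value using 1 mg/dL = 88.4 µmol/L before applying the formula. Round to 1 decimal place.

17.3 mL/min

SCr = 284 / 88.4 = 3.213 mg/dL
CrCl = (140 − 24) × 40.5 / (72 × 3.213) × 0.85 = 4698.0 / 231.34 × 0.85 ≈ 17.3 mL/min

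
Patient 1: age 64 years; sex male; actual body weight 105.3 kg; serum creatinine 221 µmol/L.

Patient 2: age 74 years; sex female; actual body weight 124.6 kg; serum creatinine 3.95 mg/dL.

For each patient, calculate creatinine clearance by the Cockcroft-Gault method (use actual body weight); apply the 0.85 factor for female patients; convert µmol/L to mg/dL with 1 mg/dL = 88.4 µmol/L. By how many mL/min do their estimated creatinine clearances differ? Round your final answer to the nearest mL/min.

20 mL/min

Patient 1: SCr = 221 / 88.4 = 2.5 mg/dL
Patient 1: CrCl = (140 − 64) × 105.3 / (72 × 2.5) = 8002.8 / 180.00 ≈ 44.5 mL/min
Patient 2: CrCl = (140 − 74) × 124.6 / (72 × 3.95) × 0.85 = 8223.6 / 284.40 × 0.85 ≈ 24.6 mL/min
|44.5 − 24.6| = 19.9 mL/min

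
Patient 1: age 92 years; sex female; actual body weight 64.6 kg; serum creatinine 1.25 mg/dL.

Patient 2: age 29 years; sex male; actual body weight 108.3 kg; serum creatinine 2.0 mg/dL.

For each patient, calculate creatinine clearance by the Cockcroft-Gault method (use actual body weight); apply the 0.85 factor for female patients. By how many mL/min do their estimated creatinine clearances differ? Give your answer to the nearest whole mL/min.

Patient 1: CrCl = (140 − 92) × 64.6 / (72 × 1.25) × 0.85 = 3100.8 / 90.00 × 0.85 ≈ 29.3 mL/min
Patient 2: CrCl = (140 − 29) × 108.3 / (72 × 2) = 12021.3 / 144.00 ≈ 83.5 mL/min
|29.3 − 83.5| = 54.2 mL/min

54 mL/min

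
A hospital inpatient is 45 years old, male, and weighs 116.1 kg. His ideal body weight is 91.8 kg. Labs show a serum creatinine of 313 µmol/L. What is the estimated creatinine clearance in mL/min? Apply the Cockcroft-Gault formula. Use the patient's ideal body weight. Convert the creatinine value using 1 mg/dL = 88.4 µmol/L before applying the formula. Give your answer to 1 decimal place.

34.2 mL/min

SCr = 313 / 88.4 = 3.541 mg/dL
CrCl = (140 − 45) × 91.8 / (72 × 3.541) = 8721.0 / 254.95 ≈ 34.2 mL/min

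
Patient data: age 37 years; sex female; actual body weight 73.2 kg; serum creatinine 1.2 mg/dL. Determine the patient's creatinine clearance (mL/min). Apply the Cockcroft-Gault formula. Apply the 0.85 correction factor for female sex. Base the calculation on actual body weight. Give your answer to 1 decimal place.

CrCl = (140 − 37) × 73.2 / (72 × 1.2) × 0.85 = 7539.6 / 86.40 × 0.85 ≈ 74.2 mL/min

74.2 mL/min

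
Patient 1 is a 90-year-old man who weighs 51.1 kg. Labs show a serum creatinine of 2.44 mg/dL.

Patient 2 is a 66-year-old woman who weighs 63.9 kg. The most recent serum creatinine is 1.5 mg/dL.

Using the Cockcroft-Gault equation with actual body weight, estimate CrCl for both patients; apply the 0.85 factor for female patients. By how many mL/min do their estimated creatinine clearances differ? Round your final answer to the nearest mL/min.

Patient 1: CrCl = (140 − 90) × 51.1 / (72 × 2.44) = 2555.0 / 175.68 ≈ 14.5 mL/min
Patient 2: CrCl = (140 − 66) × 63.9 / (72 × 1.5) × 0.85 = 4728.6 / 108.00 × 0.85 ≈ 37.2 mL/min
|14.5 − 37.2| = 22.7 mL/min

23 mL/min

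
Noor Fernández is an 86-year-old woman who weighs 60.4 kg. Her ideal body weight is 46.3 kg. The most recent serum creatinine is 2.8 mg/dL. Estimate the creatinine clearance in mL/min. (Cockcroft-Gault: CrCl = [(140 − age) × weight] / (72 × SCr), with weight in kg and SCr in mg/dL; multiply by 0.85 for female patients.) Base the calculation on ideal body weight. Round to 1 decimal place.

10.5 mL/min

CrCl = (140 − 86) × 46.3 / (72 × 2.8) × 0.85 = 2500.2 / 201.60 × 0.85 ≈ 10.5 mL/min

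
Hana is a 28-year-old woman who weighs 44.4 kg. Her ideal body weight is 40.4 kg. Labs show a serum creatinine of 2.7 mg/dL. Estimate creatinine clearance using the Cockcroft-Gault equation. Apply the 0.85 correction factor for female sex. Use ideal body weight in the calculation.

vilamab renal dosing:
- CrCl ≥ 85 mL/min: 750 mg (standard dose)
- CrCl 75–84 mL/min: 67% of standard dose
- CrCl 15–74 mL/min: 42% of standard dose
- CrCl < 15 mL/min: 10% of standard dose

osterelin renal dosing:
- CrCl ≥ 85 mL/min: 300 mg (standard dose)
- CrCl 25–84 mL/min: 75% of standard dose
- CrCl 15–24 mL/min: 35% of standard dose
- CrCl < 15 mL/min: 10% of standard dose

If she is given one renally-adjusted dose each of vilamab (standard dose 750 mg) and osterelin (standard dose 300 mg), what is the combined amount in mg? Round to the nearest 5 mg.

420 mg

CrCl = (140 − 28) × 40.4 / (72 × 2.7) × 0.85 = 4524.8 / 194.40 × 0.85 ≈ 19.8 mL/min
CrCl ≈ 20 mL/min.
vilamab: 15–74 mL/min → 42% of 750 mg = 315 mg.
osterelin: 15–24 mL/min → 35% of 300 mg = 105 mg.
Total = 315 + 105 = 420 mg.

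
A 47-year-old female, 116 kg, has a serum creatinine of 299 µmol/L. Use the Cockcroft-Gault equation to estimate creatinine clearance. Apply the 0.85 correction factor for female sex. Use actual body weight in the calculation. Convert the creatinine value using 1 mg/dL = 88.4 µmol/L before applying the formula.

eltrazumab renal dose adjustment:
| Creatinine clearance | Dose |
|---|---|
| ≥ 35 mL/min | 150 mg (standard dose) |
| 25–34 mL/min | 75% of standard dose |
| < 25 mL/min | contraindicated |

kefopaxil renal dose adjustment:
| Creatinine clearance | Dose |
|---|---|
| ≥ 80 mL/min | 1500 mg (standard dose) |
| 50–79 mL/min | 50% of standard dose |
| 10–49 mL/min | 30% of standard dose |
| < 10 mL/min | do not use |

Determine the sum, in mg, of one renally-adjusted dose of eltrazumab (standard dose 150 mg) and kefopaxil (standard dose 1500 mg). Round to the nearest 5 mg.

600 mg

SCr = 299 / 88.4 = 3.382 mg/dL
CrCl = (140 − 47) × 116 / (72 × 3.382) × 0.85 = 10788.0 / 243.50 × 0.85 ≈ 37.7 mL/min
CrCl ≈ 38 mL/min.
eltrazumab: ≥ 35 mL/min → 100% of 150 mg = 150 mg.
kefopaxil: 10–49 mL/min → 30% of 1500 mg = 450 mg.
Total = 150 + 450 = 600 mg.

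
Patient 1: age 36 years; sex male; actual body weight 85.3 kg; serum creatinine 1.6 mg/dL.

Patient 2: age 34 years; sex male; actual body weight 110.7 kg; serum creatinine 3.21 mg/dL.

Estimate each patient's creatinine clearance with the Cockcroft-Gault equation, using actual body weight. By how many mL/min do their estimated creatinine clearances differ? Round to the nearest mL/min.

Patient 1: CrCl = (140 − 36) × 85.3 / (72 × 1.6) = 8871.2 / 115.20 ≈ 77.0 mL/min
Patient 2: CrCl = (140 − 34) × 110.7 / (72 × 3.21) = 11734.2 / 231.12 ≈ 50.8 mL/min
|77.0 − 50.8| = 26.2 mL/min

26 mL/min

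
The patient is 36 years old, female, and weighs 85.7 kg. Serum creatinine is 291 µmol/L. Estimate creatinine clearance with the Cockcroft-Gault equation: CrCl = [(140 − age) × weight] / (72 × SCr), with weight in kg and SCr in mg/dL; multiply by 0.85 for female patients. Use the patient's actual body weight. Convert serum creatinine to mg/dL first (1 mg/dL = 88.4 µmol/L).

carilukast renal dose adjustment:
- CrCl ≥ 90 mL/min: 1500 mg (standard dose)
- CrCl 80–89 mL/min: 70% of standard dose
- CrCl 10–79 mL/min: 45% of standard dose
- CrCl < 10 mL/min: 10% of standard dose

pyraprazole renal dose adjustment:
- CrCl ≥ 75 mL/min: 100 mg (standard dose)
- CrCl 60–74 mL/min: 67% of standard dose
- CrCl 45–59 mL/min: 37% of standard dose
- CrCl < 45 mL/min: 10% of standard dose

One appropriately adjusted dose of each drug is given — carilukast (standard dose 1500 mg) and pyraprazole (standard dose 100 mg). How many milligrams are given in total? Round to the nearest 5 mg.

685 mg

SCr = 291 / 88.4 = 3.292 mg/dL
CrCl = (140 − 36) × 85.7 / (72 × 3.292) × 0.85 = 8912.8 / 237.02 × 0.85 ≈ 32.0 mL/min
CrCl ≈ 32 mL/min.
carilukast: 10–79 mL/min → 45% of 1500 mg = 675 mg.
pyraprazole: < 45 mL/min → 10% of 100 mg = 10 mg.
Total = 675 + 10 = 685 mg.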